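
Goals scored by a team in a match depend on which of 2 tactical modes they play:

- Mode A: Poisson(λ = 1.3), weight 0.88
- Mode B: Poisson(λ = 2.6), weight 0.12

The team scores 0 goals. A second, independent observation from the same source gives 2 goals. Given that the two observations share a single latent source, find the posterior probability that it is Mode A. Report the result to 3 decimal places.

Apply Bayes' rule: the posterior for each component is proportional to its prior times its likelihood at x.
Since both observations come from the same component, the likelihood for component k is f_k(x₁)·f_k(x₂).
  p_A = [e^(−1.3)·1.3^0/0! = 0.272532] × [0.230289] = 0.0627612
  p_B = [e^(−2.6)·2.6^0/0! = 0.0742736] × [0.251045] = 0.018646
Weight by the priors:
  P(Z=A)·p_A = 0.88 × 0.0627612 = 0.0552298
  P(Z=B)·p_B = 0.12 × 0.018646 = 0.00223752
Denominator: 0.0552298 + 0.00223752 = 0.0574674
P(Mode A | data) ≈ 0.961

0.961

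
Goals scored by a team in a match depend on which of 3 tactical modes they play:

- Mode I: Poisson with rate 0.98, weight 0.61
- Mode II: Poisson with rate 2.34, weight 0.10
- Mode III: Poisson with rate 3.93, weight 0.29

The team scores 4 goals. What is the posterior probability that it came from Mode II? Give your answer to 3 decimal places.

0.155

By Bayes' theorem, P(k | x) = π_k f_k(x) / Σ_j π_j f_j(x).
Poisson probabilities:
  L_I = 0.014424
  L_II = 0.120338
  L_III = 0.195246
Weight by the priors:
  π_I·L_I = 0.61 × 0.014424 = 0.00879861
  π_II·L_II = 0.10 × 0.120338 = 0.0120338
  π_III·L_III = 0.29 × 0.195246 = 0.0566213
Sum: 0.00879861 + 0.0120338 + 0.0566213 = 0.0774537
So the posterior for Mode II is 0.0120338 / 0.0774537 ≈ 0.155.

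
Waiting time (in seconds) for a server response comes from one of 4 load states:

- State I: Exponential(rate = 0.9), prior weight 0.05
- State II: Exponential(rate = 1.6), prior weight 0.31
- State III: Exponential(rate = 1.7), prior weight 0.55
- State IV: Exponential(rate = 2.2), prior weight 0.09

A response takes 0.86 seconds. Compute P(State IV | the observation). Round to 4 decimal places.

The responsibility of component k is w_k f_k(x) divided by Σ_j w_j f_j(x).
Exponential densities:
  L_I = 0.415048
  L_II = 0.404139
  L_III = 0.394013
  L_IV = 0.331694
Weight by the priors:
  w_I·L_I = 0.05 × 0.415048 = 0.0207524
  w_II·L_II = 0.31 × 0.404139 = 0.125283
  w_III·L_III = 0.55 × 0.394013 = 0.216707
  w_IV·L_IV = 0.09 × 0.331694 = 0.0298525
Evidence: 0.0207524 + 0.125283 + 0.216707 + 0.0298525 = 0.392595
So the posterior for State IV is 0.0298525 / 0.392595 ≈ 0.0760.

0.0760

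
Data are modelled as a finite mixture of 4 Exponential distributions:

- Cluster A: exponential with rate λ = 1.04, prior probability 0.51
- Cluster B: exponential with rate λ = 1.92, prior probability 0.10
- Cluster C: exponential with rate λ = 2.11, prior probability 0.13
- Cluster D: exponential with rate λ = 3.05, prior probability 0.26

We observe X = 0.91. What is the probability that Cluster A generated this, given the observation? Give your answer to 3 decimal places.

The responsibility of component k is π_k f_k(x) divided by Σ_j π_j f_j(x).
Component likelihoods at x = 0.91:
  f_A = 0.403661
  f_B = 0.334581
  f_C = 0.30931
  f_D = 0.190071
Prior × likelihood for each component:
  π_A·f_A = 0.51 × 0.403661 = 0.205867
  π_B·f_B = 0.10 × 0.334581 = 0.0334581
  π_C·f_C = 0.13 × 0.30931 = 0.0402103
  π_D·f_D = 0.26 × 0.190071 = 0.0494184
Marginal: 0.205867 + 0.0334581 + 0.0402103 + 0.0494184 = 0.328954
So the posterior for Cluster A is 0.205867 / 0.328954 ≈ 0.626.

0.626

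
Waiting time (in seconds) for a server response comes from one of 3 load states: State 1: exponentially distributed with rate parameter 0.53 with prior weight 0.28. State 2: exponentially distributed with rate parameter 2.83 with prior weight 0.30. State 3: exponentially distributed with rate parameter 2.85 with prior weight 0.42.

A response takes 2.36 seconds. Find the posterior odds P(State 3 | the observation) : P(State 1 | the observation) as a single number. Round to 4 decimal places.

0.0338

Only the two components matter; the odds are (w_i f_i(x)) / (w_j f_j(x)).
Exponential densities:
  p_1 = 0.151726
  p_2 = 0.00355812
  p_3 = 0.00341806
Posterior odds = (w_3·p_3) / (w_1·p_1) = (0.42·0.00341806) / (0.28·0.151726) = 0.00143559 / 0.0424833 ≈ 0.0338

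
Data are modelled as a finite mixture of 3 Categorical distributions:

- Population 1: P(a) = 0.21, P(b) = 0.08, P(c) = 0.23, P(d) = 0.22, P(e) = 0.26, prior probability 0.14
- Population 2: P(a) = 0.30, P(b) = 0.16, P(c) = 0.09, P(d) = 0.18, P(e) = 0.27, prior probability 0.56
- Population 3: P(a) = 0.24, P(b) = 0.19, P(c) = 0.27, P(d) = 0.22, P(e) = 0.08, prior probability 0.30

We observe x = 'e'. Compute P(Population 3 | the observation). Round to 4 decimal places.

P(component k | x) = π_k·f_k(x) / marginal(x), where marginal(x) = Σ_j π_j·f_j(x).
Evaluate each component's likelihood at the observed value:
  p_1 = 0.26
  p_2 = 0.27
  p_3 = 0.08
Weight by the priors:
  π_1·p_1 = 0.14 × 0.26 = 0.0364
  π_2·p_2 = 0.56 × 0.27 = 0.1512
  π_3·p_3 = 0.30 × 0.08 = 0.024
Marginal: 0.0364 + 0.1512 + 0.024 = 0.2116
P(Population 3 | the observation) ≈ 0.1134

0.1134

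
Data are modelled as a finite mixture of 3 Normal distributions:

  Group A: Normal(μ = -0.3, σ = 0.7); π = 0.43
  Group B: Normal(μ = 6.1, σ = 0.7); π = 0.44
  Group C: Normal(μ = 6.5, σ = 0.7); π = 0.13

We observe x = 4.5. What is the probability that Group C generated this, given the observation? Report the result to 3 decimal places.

0.064

Posterior ∝ prior × likelihood, so P(k | x) ∝ π_k f_k(x); normalise over all components.
Component likelihoods at x = 4.5:
  f_A = (1/(0.7·√(2π)))·exp(−(4.5−-0.3)²/(2·0.7²)) = 0.569918·exp(-23.51020) = 3.51124e-11
  f_B = (1/(0.7·√(2π)))·exp(−(4.5−6.1)²/(2·0.7²)) = 0.569918·exp(-2.61224) = 0.0418147
  f_C = (1/(0.7·√(2π)))·exp(−(4.5−6.5)²/(2·0.7²)) = 0.569918·exp(-4.08163) = 0.00962014
Prior × likelihood for each component:
  π_A·f_A = 0.43 × 3.51124e-11 = 1.50983e-11
  π_B·f_B = 0.44 × 0.0418147 = 0.0183984
  π_C·f_C = 0.13 × 0.00962014 = 0.00125062
Normaliser: 1.50983e-11 + 0.0183984 + 0.00125062 = 0.0196491
P(Group C | 4.5) ≈ 0.064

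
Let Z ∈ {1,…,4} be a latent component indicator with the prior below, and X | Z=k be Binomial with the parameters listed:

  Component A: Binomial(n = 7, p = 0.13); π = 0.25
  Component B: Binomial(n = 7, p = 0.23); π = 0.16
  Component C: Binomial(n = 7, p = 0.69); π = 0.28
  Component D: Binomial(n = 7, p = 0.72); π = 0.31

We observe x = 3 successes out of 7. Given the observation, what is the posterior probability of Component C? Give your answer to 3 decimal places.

0.332

Apply Bayes' rule: the posterior for each component is proportional to its prior times its likelihood at x.
Component likelihoods at x = 3 successes out of 7:
  p_A = C(7,3)·0.13^3·0.87^4 = 35·0.002197·0.572898 = 0.044053
  p_B = C(7,3)·0.23^3·0.77^4 = 35·0.012167·0.35153 = 0.149697
  p_C = C(7,3)·0.69^3·0.31^4 = 35·0.328509·0.00923521 = 0.106185
  p_D = C(7,3)·0.72^3·0.28^4 = 35·0.373248·0.00614656 = 0.0802967
Weight by the priors:
  π_A·p_A = 0.25 × 0.044053 = 0.0110132
  π_B·p_B = 0.16 × 0.149697 = 0.0239516
  π_C·p_C = 0.28 × 0.106185 = 0.0297317
  π_D·p_D = 0.31 × 0.0802967 = 0.024892
Normaliser: 0.0110132 + 0.0239516 + 0.0297317 + 0.024892 = 0.0895885
Responsibility of Component C: 0.0297317 / 0.0895885 ≈ 0.332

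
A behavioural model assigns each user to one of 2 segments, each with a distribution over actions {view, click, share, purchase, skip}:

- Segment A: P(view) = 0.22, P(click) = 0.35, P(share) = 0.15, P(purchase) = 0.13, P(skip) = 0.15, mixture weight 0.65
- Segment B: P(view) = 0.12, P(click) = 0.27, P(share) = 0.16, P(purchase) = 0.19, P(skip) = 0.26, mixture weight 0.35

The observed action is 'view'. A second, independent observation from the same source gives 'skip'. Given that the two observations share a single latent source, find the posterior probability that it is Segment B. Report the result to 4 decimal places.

0.3373

The responsibility of component k is π_k f_k(x) divided by Σ_j π_j f_j(x).
Since both observations come from the same component, the likelihood for component k is f_k(x₁)·f_k(x₂).
  p_A = [P(view | comp) = 0.22] × [0.15] = 0.033
  p_B = [P(view | comp) = 0.12] × [0.26] = 0.0312
Weight by the priors:
  π_A·p_A = 0.65 × 0.033 = 0.02145
  π_B·p_B = 0.35 × 0.0312 = 0.01092
Sum: 0.02145 + 0.01092 = 0.03237
So the posterior for Segment B is 0.01092 / 0.03237 ≈ 0.3373.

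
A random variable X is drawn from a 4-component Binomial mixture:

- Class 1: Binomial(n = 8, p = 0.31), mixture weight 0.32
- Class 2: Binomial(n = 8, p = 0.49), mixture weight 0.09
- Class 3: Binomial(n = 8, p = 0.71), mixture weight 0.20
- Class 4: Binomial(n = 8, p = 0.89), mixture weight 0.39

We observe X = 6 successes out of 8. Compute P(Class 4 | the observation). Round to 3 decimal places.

0.473

By Bayes' theorem, P(k | x) = π_k f_k(x) / Σ_j π_j f_j(x).
Evaluate each component's likelihood at the observed value:
  f_1 = C(8,6)·0.31^6·0.69^2 = 28·0.000887504·0.4761 = 0.0118311
  f_2 = C(8,6)·0.49^6·0.51^2 = 28·0.0138413·0.2601 = 0.100803
  f_3 = C(8,6)·0.71^6·0.29^2 = 28·0.1281·0.0841 = 0.301651
  f_4 = C(8,6)·0.89^6·0.11^2 = 28·0.496981·0.0121 = 0.168377
Prior × likelihood for each component:
  π_1·f_1 = 0.32 × 0.0118311 = 0.00378596
  π_2·f_2 = 0.09 × 0.100803 = 0.0090723
  π_3·f_3 = 0.20 × 0.301651 = 0.0603301
  π_4·f_4 = 0.39 × 0.168377 = 0.0656671
Sum: 0.00378596 + 0.0090723 + 0.0603301 + 0.0656671 = 0.138856
Responsibility of Class 4: 0.0656671 / 0.138856 ≈ 0.473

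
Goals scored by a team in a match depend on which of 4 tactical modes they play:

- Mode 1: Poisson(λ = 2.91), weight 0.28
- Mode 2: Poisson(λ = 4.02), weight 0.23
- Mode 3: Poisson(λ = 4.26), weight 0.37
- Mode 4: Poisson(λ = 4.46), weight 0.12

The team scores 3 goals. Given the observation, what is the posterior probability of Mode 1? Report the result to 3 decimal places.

0.321

The responsibility of component k is P(Z=k) f_k(x) divided by Σ_j P(Z=j) f_j(x).
Component likelihoods at x = 3 goals:
  L_1 = e^(−2.91)·2.91^3/3! = 0.223733
  L_2 = e^(−4.02)·4.02^3/3! = 0.194385
  L_3 = e^(−4.26)·4.26^3/3! = 0.181963
  L_4 = e^(−4.46)·4.46^3/3! = 0.170962
Prior × likelihood for each component:
  P(Z=1)·L_1 = 0.28 × 0.223733 = 0.0626453
  P(Z=2)·L_2 = 0.23 × 0.194385 = 0.0447086
  P(Z=3)·L_3 = 0.37 × 0.181963 = 0.0673263
  P(Z=4)·L_4 = 0.12 × 0.170962 = 0.0205155
Denominator: 0.0626453 + 0.0447086 + 0.0673263 + 0.0205155 = 0.195196
P(Mode 1 | data) = 0.0626453 / 0.195196 ≈ 0.321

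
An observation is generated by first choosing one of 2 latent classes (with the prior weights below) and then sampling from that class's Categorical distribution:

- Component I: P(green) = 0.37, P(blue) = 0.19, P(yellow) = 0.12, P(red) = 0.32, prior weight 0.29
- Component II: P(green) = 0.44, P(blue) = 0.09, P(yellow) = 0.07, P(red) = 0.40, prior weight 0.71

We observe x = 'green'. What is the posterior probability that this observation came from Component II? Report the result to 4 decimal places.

0.7443

The responsibility of component k is P(Z=k) f_k(x) divided by Σ_j P(Z=j) f_j(x).
Component likelihoods at x = 'green':
  f_I = P(green | comp) = 0.37
  f_II = P(green | comp) = 0.44
Multiply by the mixture weights:
  P(Z=I)·f_I = 0.29 × 0.37 = 0.1073
  P(Z=II)·f_II = 0.71 × 0.44 = 0.3124
Marginal: 0.1073 + 0.3124 = 0.4197
P(Component II | the observation) = 0.3124 / 0.4197 ≈ 0.7443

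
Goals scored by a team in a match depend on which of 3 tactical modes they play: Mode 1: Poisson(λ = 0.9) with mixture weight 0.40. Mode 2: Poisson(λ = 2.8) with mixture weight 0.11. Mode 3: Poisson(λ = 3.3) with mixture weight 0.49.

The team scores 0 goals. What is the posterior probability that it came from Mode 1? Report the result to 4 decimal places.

0.8679

By Bayes' theorem, P(k | x) = π_k f_k(x) / Σ_j π_j f_j(x).
Poisson probabilities:
  p_1 = e^(−0.9)·0.9^0/0! = 0.40657
  p_2 = e^(−2.8)·2.8^0/0! = 0.0608101
  p_3 = e^(−3.3)·3.3^0/0! = 0.0368832
Unnormalised posteriors:
  π_1·p_1 = 0.40 × 0.40657 = 0.162628
  π_2·p_2 = 0.11 × 0.0608101 = 0.00668911
  π_3·p_3 = 0.49 × 0.0368832 = 0.0180728
Normaliser: 0.162628 + 0.00668911 + 0.0180728 = 0.18739
Responsibility of Mode 1: 0.162628 / 0.18739 ≈ 0.8679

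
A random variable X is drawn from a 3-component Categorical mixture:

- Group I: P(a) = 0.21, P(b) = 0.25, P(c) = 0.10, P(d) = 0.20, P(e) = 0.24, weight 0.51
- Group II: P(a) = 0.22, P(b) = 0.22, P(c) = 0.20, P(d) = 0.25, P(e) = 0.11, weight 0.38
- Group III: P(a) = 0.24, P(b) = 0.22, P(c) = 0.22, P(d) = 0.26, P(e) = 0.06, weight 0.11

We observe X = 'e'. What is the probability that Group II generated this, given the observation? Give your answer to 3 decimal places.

Posterior ∝ prior × likelihood, so P(k | x) ∝ π_k f_k(x); normalise over all components.
Component likelihoods at x = 'e':
  p_I = P(e | comp) = 0.24
  p_II = P(e | comp) = 0.11
  p_III = P(e | comp) = 0.06
Multiply by the mixture weights:
  π_I·p_I = 0.51 × 0.24 = 0.1224
  π_II·p_II = 0.38 × 0.11 = 0.0418
  π_III·p_III = 0.11 × 0.06 = 0.0066
Marginal: 0.1224 + 0.0418 + 0.0066 = 0.1708
P(Group II | data) = 0.0418 / 0.1708 ≈ 0.245

0.245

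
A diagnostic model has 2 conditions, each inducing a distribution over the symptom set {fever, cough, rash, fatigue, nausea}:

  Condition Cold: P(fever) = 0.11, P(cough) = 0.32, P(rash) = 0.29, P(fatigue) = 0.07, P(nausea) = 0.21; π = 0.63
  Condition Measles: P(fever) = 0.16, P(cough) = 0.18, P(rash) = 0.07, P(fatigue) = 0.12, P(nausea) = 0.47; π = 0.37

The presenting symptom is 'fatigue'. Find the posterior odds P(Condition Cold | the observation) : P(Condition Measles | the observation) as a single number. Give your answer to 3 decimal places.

0.993

Only the two components matter; the odds are (π_i f_i(x)) / (π_j f_j(x)).
Categorical probabilities:
  p_Cold = P(fatigue | comp) = 0.07
  p_Measles = P(fatigue | comp) = 0.12
0.0441 / 0.0444 ≈ 0.993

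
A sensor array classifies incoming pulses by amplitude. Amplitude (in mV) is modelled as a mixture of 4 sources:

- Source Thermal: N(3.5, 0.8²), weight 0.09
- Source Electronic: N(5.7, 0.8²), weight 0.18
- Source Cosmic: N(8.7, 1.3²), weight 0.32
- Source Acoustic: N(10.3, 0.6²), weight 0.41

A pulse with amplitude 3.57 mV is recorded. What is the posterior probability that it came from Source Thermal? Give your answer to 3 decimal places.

0.944

Posterior ∝ prior × likelihood, so P(k | x) ∝ π_k f_k(x); normalise over all components.
Component likelihoods at x = 3.57 mV:
  L_Thermal = (1/(0.8·√(2π)))·exp(−(3.57−3.5)²/(2·0.8²)) = 0.498678·exp(-0.00383) = 0.496772
  L_Electronic = (1/(0.8·√(2π)))·exp(−(3.57−5.7)²/(2·0.8²)) = 0.498678·exp(-3.54445) = 0.014404
  L_Cosmic = (1/(1.3·√(2π)))·exp(−(3.57−8.7)²/(2·1.3²)) = 0.306879·exp(-7.78607) = 0.000127503
  L_Acoustic = (1/(0.6·√(2π)))·exp(−(3.57−10.3)²/(2·0.6²)) = 0.664904·exp(-62.90681) = 3.18185e-28
Prior × likelihood for each component:
  π_Thermal·L_Thermal = 0.09 × 0.496772 = 0.0447095
  π_Electronic·L_Electronic = 0.18 × 0.014404 = 0.00259272
  π_Cosmic·L_Cosmic = 0.32 × 0.000127503 = 4.08011e-05
  π_Acoustic·L_Acoustic = 0.41 × 3.18185e-28 = 1.30456e-28
Sum: 0.0447095 + 0.00259272 + 4.08011e-05 + 1.30456e-28 = 0.047343
Responsibility of Source Thermal: 0.0447095 / 0.047343 ≈ 0.944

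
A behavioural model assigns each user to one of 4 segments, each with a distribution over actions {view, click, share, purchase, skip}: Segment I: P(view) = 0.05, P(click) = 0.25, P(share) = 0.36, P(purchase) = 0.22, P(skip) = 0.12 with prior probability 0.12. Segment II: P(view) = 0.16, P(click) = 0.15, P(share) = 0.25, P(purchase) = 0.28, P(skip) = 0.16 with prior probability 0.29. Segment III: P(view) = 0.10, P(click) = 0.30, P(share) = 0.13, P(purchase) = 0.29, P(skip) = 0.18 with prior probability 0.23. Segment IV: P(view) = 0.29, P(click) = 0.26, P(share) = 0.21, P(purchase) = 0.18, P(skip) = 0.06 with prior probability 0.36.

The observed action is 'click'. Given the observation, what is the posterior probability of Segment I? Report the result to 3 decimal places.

0.127

Posterior ∝ prior × likelihood, so P(k | x) ∝ π_k f_k(x); normalise over all components.
Categorical probabilities:
  L_I = 0.25
  L_II = 0.15
  L_III = 0.3
  L_IV = 0.26
Multiply by the mixture weights:
  π_I·L_I = 0.12 × 0.25 = 0.03
  π_II·L_II = 0.29 × 0.15 = 0.0435
  π_III·L_III = 0.23 × 0.3 = 0.069
  π_IV·L_IV = 0.36 × 0.26 = 0.0936
Normaliser: 0.03 + 0.0435 + 0.069 + 0.0936 = 0.2361
Responsibility of Segment I: 0.03 / 0.2361 ≈ 0.127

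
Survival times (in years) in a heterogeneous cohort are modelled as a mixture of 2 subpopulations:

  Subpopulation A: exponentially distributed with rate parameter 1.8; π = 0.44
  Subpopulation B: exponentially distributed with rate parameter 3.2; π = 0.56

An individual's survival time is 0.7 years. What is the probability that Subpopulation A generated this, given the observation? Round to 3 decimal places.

By Bayes' theorem, P(k | x) = P(Z=k) f_k(x) / Σ_j P(Z=j) f_j(x).
Exponential densities:
  f_A = 1.8·e^(−1.8·0.7) = 1.8·e^(−1.2600) = 0.510577
  f_B = 3.2·e^(−3.2·0.7) = 3.2·e^(−2.2400) = 0.340667
Multiply by the mixture weights:
  P(Z=A)·f_A = 0.44 × 0.510577 = 0.224654
  P(Z=B)·f_B = 0.56 × 0.340667 = 0.190774
Evidence: 0.224654 + 0.190774 = 0.415428
Responsibility of Subpopulation A: 0.224654 / 0.415428 ≈ 0.541

0.541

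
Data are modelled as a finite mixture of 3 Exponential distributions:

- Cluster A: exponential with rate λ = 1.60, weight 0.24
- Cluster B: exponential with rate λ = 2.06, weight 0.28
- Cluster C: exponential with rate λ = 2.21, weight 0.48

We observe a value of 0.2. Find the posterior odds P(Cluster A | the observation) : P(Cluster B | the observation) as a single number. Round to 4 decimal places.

Since P(k|x) ∝ w_k f_k(x), the posterior odds are w_i f_i(x) / (w_j f_j(x)).
Evaluate each component's likelihood at the observed value:
  f_A = 1.16184
  f_B = 1.36439
  f_C = 1.42048
0.278841 / 0.382029 ≈ 0.7299

0.7299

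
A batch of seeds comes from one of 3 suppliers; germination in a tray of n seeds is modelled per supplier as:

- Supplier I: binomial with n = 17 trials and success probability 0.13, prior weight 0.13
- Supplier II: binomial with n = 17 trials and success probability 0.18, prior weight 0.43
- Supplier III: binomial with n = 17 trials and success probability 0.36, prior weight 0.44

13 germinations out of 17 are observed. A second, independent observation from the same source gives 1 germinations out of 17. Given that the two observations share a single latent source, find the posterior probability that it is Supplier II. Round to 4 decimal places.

0.0084

By Bayes' theorem, P(k | x) = π_k f_k(x) / Σ_j π_j f_j(x).
Since both observations come from the same component, the likelihood for component k is f_k(x₁)·f_k(x₂).
  L_I = [4.12969e-09] × [0.238068] = 9.83146e-10
  L_II = [2.24065e-07] × [0.127862] = 2.86496e-08
  L_III = [0.000681129] × [0.00484876] = 3.30263e-06
Unnormalised posteriors:
  π_I·L_I = 0.13 × 9.83146e-10 = 1.27809e-10
  π_II·L_II = 0.43 × 2.86496e-08 = 1.23193e-08
  π_III·L_III = 0.44 × 3.30263e-06 = 1.45316e-06
Marginal: 1.27809e-10 + 1.23193e-08 + 1.45316e-06 = 1.46561e-06
P(Supplier II | x₁, x₂) ≈ 0.0084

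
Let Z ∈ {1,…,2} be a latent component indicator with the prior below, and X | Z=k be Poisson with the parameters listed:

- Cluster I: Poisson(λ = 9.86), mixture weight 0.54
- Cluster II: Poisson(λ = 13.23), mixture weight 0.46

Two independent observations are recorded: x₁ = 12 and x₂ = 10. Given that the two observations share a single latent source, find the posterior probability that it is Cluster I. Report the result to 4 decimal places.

0.6064

Apply Bayes' rule: the posterior for each component is proportional to its prior times its likelihood at x.
Since both observations come from the same component, the likelihood for component k is f_k(x₁)·f_k(x₂).
  f_I = [0.0920539] × [0.124986] = 0.0115055
  f_II = [0.107812] × [0.0813054] = 0.00876566
Prior × likelihood for each component:
  π_I·f_I = 0.54 × 0.0115055 = 0.00621296
  π_II·f_II = 0.46 × 0.00876566 = 0.0040322
Normaliser: 0.00621296 + 0.0040322 = 0.0102452
P(Cluster I | data) = 0.00621296 / 0.0102452 ≈ 0.6064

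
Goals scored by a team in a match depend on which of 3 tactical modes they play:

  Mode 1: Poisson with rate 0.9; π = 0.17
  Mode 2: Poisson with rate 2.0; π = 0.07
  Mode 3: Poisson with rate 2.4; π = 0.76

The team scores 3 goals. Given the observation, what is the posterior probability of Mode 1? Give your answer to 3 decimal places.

Posterior ∝ prior × likelihood, so P(k | x) ∝ w_k f_k(x); normalise over all components.
Component likelihoods at x = 3 goals:
  p_1 = e^(−0.9)·0.9^3/3! = 0.0493982
  p_2 = e^(−2.0)·2.0^3/3! = 0.180447
  p_3 = e^(−2.4)·2.4^3/3! = 0.209014
Multiply by the mixture weights:
  w_1·p_1 = 0.17 × 0.0493982 = 0.0083977
  w_2·p_2 = 0.07 × 0.180447 = 0.0126313
  w_3·p_3 = 0.76 × 0.209014 = 0.158851
Evidence: 0.0083977 + 0.0126313 + 0.158851 = 0.17988
P(Mode 1 | the observation) ≈ 0.047

0.047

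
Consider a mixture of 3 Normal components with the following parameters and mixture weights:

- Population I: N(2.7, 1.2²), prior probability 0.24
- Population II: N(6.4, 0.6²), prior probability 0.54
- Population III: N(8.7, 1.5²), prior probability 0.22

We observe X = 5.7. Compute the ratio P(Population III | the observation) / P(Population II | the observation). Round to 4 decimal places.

0.0436

The posterior odds equal the prior odds times the likelihood ratio: (π_i/π_j)·(f_i(x)/f_j(x)).
Evaluate each component's likelihood at the observed value:
  f_I = 0.0146069
  f_II = 0.336664
  f_III = 0.035994
0.00791868 / 0.181799 ≈ 0.0436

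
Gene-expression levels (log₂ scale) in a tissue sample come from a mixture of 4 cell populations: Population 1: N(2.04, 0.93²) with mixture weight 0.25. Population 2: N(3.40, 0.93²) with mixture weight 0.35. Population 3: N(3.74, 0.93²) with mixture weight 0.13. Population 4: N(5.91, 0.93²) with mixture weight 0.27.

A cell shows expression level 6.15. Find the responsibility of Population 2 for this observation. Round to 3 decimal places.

0.016

Posterior ∝ prior × likelihood, so P(k | x) ∝ π_k f_k(x); normalise over all components.
Component likelihoods at x = 6.15:
  f_1 = (1/(0.93·√(2π)))·exp(−(6.15−2.04)²/(2·0.93²)) = 0.428970·exp(-9.76535) = 2.46258e-05
  f_2 = (1/(0.93·√(2π)))·exp(−(6.15−3.40)²/(2·0.93²)) = 0.428970·exp(-4.37189) = 0.00541674
  f_3 = (1/(0.93·√(2π)))·exp(−(6.15−3.74)²/(2·0.93²)) = 0.428970·exp(-3.35767) = 0.0149351
  f_4 = (1/(0.93·√(2π)))·exp(−(6.15−5.91)²/(2·0.93²)) = 0.428970·exp(-0.03330) = 0.414921
Prior × likelihood for each component:
  π_1·f_1 = 0.25 × 2.46258e-05 = 6.15645e-06
  π_2·f_2 = 0.35 × 0.00541674 = 0.00189586
  π_3·f_3 = 0.13 × 0.0149351 = 0.00194157
  π_4·f_4 = 0.27 × 0.414921 = 0.112029
Denominator: 6.15645e-06 + 0.00189586 + 0.00194157 + 0.112029 = 0.115872
P(Population 2 | data) ≈ 0.016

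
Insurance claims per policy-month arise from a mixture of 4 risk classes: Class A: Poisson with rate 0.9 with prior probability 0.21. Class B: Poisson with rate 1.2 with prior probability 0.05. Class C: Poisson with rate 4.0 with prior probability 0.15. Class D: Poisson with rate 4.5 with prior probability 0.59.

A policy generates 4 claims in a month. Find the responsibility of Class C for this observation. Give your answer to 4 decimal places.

0.2022

The responsibility of component k is π_k f_k(x) divided by Σ_j π_j f_j(x).
Component likelihoods at x = 4 claims:
  f_A = e^(−0.9)·0.9^4/4! = 0.0111146
  f_B = e^(−1.2)·1.2^4/4! = 0.0260232
  f_C = e^(−4.0)·4.0^4/4! = 0.195367
  f_D = e^(−4.5)·4.5^4/4! = 0.189808
Multiply by the mixture weights:
  π_A·f_A = 0.21 × 0.0111146 = 0.00233407
  π_B·f_B = 0.05 × 0.0260232 = 0.00130116
  π_C·f_C = 0.15 × 0.195367 = 0.029305
  π_D·f_D = 0.59 × 0.189808 = 0.111986
Evidence: 0.00233407 + 0.00130116 + 0.029305 + 0.111986 = 0.144927
So the posterior for Class C is 0.029305 / 0.144927 ≈ 0.2022.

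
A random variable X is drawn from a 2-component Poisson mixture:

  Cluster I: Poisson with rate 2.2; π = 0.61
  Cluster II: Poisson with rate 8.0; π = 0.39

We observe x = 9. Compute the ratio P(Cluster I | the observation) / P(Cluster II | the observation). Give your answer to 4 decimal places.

0.0046

Only the two components matter; the odds are (w_i f_i(x)) / (w_j f_j(x)).
Poisson probabilities:
  L_I = 0.000368632
  L_II = 0.124077
Posterior odds = (w_I·L_I) / (w_II·L_II) = (0.61·0.000368632) / (0.39·0.124077) = 0.000224866 / 0.04839 ≈ 0.0046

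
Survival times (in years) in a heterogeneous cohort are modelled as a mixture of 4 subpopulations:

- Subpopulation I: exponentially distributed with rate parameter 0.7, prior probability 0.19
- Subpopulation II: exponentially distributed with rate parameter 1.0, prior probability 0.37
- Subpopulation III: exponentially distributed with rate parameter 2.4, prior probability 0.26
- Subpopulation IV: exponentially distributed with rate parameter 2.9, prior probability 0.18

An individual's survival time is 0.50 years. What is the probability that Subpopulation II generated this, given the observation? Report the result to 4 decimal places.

0.3570

Apply Bayes' rule: the posterior for each component is proportional to its prior times its likelihood at x.
Component likelihoods at x = 0.50 years:
  p_I = 0.493282
  p_II = 0.606531
  p_III = 0.722866
  p_IV = 0.680254
Unnormalised posteriors:
  π_I·p_I = 0.19 × 0.493282 = 0.0937235
  π_II·p_II = 0.37 × 0.606531 = 0.224416
  π_III·p_III = 0.26 × 0.722866 = 0.187945
  π_IV·p_IV = 0.18 × 0.680254 = 0.122446
Marginal: 0.0937235 + 0.224416 + 0.187945 + 0.122446 = 0.628531
P(Subpopulation II | 0.50 years) ≈ 0.3570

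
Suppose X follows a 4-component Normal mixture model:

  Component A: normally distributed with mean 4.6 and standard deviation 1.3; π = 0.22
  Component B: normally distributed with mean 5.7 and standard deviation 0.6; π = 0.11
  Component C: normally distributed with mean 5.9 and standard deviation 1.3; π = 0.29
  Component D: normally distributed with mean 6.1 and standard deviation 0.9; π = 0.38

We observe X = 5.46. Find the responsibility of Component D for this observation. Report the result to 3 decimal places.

P(component k | x) = π_k·f_k(x) / marginal(x), where marginal(x) = Σ_j π_j·f_j(x).
Normal densities:
  p_A = 0.246568
  p_B = 0.613784
  p_C = 0.289795
  p_D = 0.34424
Weight by the priors:
  π_A·p_A = 0.22 × 0.246568 = 0.0542449
  π_B·p_B = 0.11 × 0.613784 = 0.0675162
  π_C·p_C = 0.29 × 0.289795 = 0.0840406
  π_D·p_D = 0.38 × 0.34424 = 0.130811
Denominator: 0.0542449 + 0.0675162 + 0.0840406 + 0.130811 = 0.336613
P(Component D | x) ≈ 0.389

0.389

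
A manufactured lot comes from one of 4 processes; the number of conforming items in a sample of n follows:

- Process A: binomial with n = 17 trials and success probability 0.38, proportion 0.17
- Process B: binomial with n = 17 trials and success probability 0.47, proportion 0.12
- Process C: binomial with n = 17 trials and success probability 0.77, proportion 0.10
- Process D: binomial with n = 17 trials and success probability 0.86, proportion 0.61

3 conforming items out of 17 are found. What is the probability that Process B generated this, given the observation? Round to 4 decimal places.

0.1294

The responsibility of component k is P(Z=k) f_k(x) divided by Σ_j P(Z=j) f_j(x).
Evaluate each component's likelihood at the observed value:
  p_A = C(17,3)·0.38^3·0.62^14 = 680·0.054872·0.00124018 = 0.0462747
  p_B = C(17,3)·0.47^3·0.53^14 = 680·0.103823·0.000137995 = 0.00974237
  p_C = C(17,3)·0.77^3·0.23^14 = 680·0.456533·1.15928e-09 = 3.59891e-07
  p_D = C(17,3)·0.86^3·0.14^14 = 680·0.636056·1.1112e-12 = 4.80614e-10
Unnormalised posteriors:
  P(Z=A)·p_A = 0.17 × 0.0462747 = 0.00786669
  P(Z=B)·p_B = 0.12 × 0.00974237 = 0.00116908
  P(Z=C)·p_C = 0.10 × 3.59891e-07 = 3.59891e-08
  P(Z=D)·p_D = 0.61 × 4.80614e-10 = 2.93175e-10
Evidence: 0.00786669 + 0.00116908 + 3.59891e-08 + 2.93175e-10 = 0.00903582
Responsibility of Process B: 0.00116908 / 0.00903582 ≈ 0.1294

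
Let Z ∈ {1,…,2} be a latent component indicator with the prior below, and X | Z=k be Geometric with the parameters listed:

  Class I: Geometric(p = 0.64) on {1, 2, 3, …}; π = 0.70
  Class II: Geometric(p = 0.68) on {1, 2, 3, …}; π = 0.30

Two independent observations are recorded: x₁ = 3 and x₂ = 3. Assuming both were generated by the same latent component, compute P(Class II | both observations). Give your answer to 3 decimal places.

0.232

The responsibility of component k is w_k f_k(x) divided by Σ_j w_j f_j(x).
Since both observations come from the same component, the likelihood for component k is f_k(x₁)·f_k(x₂).
  L_I = [0.64·(1−0.64)^2 = 0.64·0.1296 = 0.082944] × [0.082944] = 0.00687971
  L_II = [0.68·(1−0.68)^2 = 0.68·0.1024 = 0.069632] × [0.069632] = 0.00484862
Prior × likelihood for each component:
  w_I·L_I = 0.70 × 0.00687971 = 0.00481579
  w_II·L_II = 0.30 × 0.00484862 = 0.00145458
Marginal: 0.00481579 + 0.00145458 = 0.00627038
P(Class II | x) = 0.00145458 / 0.00627038 ≈ 0.232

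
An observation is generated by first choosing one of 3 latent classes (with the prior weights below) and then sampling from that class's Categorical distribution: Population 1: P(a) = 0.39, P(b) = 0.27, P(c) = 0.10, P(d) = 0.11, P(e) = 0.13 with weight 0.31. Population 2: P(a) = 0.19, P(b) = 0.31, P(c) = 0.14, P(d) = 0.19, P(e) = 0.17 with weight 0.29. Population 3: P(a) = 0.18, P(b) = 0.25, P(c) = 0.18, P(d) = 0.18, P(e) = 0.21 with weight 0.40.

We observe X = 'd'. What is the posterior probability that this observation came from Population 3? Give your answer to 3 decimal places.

By Bayes' theorem, P(k | x) = w_k f_k(x) / Σ_j w_j f_j(x).
Evaluate each component's likelihood at the observed value:
  f_1 = 0.11
  f_2 = 0.19
  f_3 = 0.18
Unnormalised posteriors:
  w_1·f_1 = 0.31 × 0.11 = 0.0341
  w_2·f_2 = 0.29 × 0.19 = 0.0551
  w_3·f_3 = 0.40 × 0.18 = 0.072
Evidence: 0.0341 + 0.0551 + 0.072 = 0.1612
P(Population 3 | 'd') ≈ 0.447

0.447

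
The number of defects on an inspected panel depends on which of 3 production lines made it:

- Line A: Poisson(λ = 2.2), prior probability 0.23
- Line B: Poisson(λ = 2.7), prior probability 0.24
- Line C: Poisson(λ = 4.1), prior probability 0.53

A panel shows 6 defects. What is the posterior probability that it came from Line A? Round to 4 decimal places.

The responsibility of component k is P(Z=k) f_k(x) divided by Σ_j P(Z=j) f_j(x).
Poisson probabilities:
  p_A = e^(−2.2)·2.2^6/6! = 0.0174484
  p_B = e^(−2.7)·2.7^6/6! = 0.0361622
  p_C = e^(−4.1)·4.1^6/6! = 0.109336
Unnormalised posteriors:
  P(Z=A)·p_A = 0.23 × 0.0174484 = 0.00401313
  P(Z=B)·p_B = 0.24 × 0.0361622 = 0.00867893
  P(Z=C)·p_C = 0.53 × 0.109336 = 0.0579481
Sum: 0.00401313 + 0.00867893 + 0.0579481 = 0.0706402
Responsibility of Line A: 0.00401313 / 0.0706402 ≈ 0.0568

0.0568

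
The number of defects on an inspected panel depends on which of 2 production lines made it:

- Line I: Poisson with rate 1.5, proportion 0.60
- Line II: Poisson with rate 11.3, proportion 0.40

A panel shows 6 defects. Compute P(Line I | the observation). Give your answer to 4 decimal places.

P(component k | x) = w_k·f_k(x) / marginal(x), where marginal(x) = Σ_j w_j·f_j(x).
Poisson probabilities:
  L_I = e^(−1.5)·1.5^6/6! = 0.00352999
  L_II = e^(−11.3)·11.3^6/6! = 0.0357775
Weight by the priors:
  w_I·L_I = 0.60 × 0.00352999 = 0.00211799
  w_II·L_II = 0.40 × 0.0357775 = 0.014311
Marginal: 0.00211799 + 0.014311 = 0.016429
P(Line I | the observation) = 0.00211799 / 0.016429 ≈ 0.1289

0.1289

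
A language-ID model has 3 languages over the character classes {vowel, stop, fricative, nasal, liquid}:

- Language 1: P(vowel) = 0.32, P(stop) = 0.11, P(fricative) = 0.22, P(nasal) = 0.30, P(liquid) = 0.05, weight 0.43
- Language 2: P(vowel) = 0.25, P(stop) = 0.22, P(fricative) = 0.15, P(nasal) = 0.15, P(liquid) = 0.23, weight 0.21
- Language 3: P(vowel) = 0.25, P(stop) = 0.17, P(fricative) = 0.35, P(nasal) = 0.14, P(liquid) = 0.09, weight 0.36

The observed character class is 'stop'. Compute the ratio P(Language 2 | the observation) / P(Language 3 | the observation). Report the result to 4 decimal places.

0.7549

Only the two components matter; the odds are (π_i f_i(x)) / (π_j f_j(x)).
Categorical probabilities:
  f_1 = 0.11
  f_2 = 0.22
  f_3 = 0.17
Posterior odds = (π_2·f_2) / (π_3·f_3) = (0.21·0.22) / (0.36·0.17) = 0.0462 / 0.0612 ≈ 0.7549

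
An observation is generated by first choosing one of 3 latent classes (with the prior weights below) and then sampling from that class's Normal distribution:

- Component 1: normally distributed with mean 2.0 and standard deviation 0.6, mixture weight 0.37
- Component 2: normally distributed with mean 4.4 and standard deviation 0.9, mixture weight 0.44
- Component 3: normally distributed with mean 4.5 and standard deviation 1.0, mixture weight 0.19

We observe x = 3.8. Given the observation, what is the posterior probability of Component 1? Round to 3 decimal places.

Apply Bayes' rule: the posterior for each component is proportional to its prior times its likelihood at x.
Normal densities:
  p_1 = (1/(0.6·√(2π)))·exp(−(3.8−2.0)²/(2·0.6²)) = 0.664904·exp(-4.50000) = 0.00738641
  p_2 = (1/(0.9·√(2π)))·exp(−(3.8−4.4)²/(2·0.9²)) = 0.443269·exp(-0.22222) = 0.354942
  p_3 = (1/(1.0·√(2π)))·exp(−(3.8−4.5)²/(2·1.0²)) = 0.398942·exp(-0.24500) = 0.312254
Unnormalised posteriors:
  w_1·p_1 = 0.37 × 0.00738641 = 0.00273297
  w_2·p_2 = 0.44 × 0.354942 = 0.156175
  w_3·p_3 = 0.19 × 0.312254 = 0.0593282
Denominator: 0.00273297 + 0.156175 + 0.0593282 = 0.218236
So the posterior for Component 1 is 0.00273297 / 0.218236 ≈ 0.013.

0.013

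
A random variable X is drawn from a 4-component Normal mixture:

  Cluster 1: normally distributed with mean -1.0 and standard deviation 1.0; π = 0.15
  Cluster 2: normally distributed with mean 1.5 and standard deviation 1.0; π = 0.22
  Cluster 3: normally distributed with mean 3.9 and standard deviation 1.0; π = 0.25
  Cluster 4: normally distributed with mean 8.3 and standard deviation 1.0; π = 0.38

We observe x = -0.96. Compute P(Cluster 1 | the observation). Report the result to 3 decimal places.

P(component k | x) = π_k·f_k(x) / marginal(x), where marginal(x) = Σ_j π_j·f_j(x).
Evaluate each component's likelihood at the observed value:
  L_1 = (1/(1.0·√(2π)))·exp(−(-0.96−-1.0)²/(2·1.0²)) = 0.398942·exp(-0.00080) = 0.398623
  L_2 = (1/(1.0·√(2π)))·exp(−(-0.96−1.5)²/(2·1.0²)) = 0.398942·exp(-3.02580) = 0.0193563
  L_3 = (1/(1.0·√(2π)))·exp(−(-0.96−3.9)²/(2·1.0²)) = 0.398942·exp(-11.80980) = 2.96469e-06
  L_4 = (1/(1.0·√(2π)))·exp(−(-0.96−8.3)²/(2·1.0²)) = 0.398942·exp(-42.87380) = 9.57316e-20
Prior × likelihood for each component:
  π_1·L_1 = 0.15 × 0.398623 = 0.0597935
  π_2·L_2 = 0.22 × 0.0193563 = 0.00425838
  π_3·L_3 = 0.25 × 2.96469e-06 = 7.41172e-07
  π_4·L_4 = 0.38 × 9.57316e-20 = 3.6378e-20
Normaliser: 0.0597935 + 0.00425838 + 7.41172e-07 + 3.6378e-20 = 0.0640526
Responsibility of Cluster 1: 0.0597935 / 0.0640526 ≈ 0.934

0.934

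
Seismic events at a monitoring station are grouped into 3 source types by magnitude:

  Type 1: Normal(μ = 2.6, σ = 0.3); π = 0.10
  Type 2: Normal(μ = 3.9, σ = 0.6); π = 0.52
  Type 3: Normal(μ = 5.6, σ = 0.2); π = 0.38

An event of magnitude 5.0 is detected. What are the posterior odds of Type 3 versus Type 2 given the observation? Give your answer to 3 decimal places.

0.131

Only the two components matter; the odds are (π_i f_i(x)) / (π_j f_j(x)).
Component likelihoods at x = 5.0:
  p_1 = (1/(0.3·√(2π)))·exp(−(5.0−2.6)²/(2·0.3²)) = 1.329808·exp(-32.00000) = 1.68409e-14
  p_2 = (1/(0.6·√(2π)))·exp(−(5.0−3.9)²/(2·0.6²)) = 0.664904·exp(-1.68056) = 0.123852
  p_3 = (1/(0.2·√(2π)))·exp(−(5.0−5.6)²/(2·0.2²)) = 1.994711·exp(-4.50000) = 0.0221592
0.00842051 / 0.064403 ≈ 0.131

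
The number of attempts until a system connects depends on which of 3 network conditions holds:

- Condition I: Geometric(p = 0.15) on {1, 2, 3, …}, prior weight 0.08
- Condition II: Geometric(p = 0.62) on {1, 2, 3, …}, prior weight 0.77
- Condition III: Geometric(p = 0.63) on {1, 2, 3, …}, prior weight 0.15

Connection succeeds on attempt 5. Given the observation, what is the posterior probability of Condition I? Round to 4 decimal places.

0.3482

Apply Bayes' rule: the posterior for each component is proportional to its prior times its likelihood at x.
Component likelihoods at x = 5:
  p_I = 0.15·(1−0.15)^4 = 0.15·0.522006 = 0.0783009
  p_II = 0.62·(1−0.62)^4 = 0.62·0.0208514 = 0.0129278
  p_III = 0.63·(1−0.63)^4 = 0.63·0.0187416 = 0.0118072
Unnormalised posteriors:
  π_I·p_I = 0.08 × 0.0783009 = 0.00626407
  π_II·p_II = 0.77 × 0.0129278 = 0.00995444
  π_III·p_III = 0.15 × 0.0118072 = 0.00177108
Sum: 0.00626407 + 0.00995444 + 0.00177108 = 0.0179896
P(Condition I | x) ≈ 0.3482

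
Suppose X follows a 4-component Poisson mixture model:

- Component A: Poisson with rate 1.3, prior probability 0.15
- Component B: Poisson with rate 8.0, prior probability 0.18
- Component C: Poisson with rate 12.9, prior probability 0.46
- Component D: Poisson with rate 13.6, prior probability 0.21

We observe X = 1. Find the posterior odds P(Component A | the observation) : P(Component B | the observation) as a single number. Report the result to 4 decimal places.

Only the two components matter; the odds are (P(Z=i) f_i(x)) / (P(Z=j) f_j(x)).
Component likelihoods at x = 1:
  p_A = e^(−1.3)·1.3^1/1! = 0.354291
  p_B = e^(−8.0)·8.0^1/1! = 0.0026837
  p_C = e^(−12.9)·12.9^1/1! = 3.22248e-05
  p_D = e^(−13.6)·13.6^1/1! = 1.68707e-05
Posterior odds = (P(Z=A)·p_A) / (P(Z=B)·p_B) = (0.15·0.354291) / (0.18·0.0026837) = 0.0531437 / 0.000483066 ≈ 110.0133

110.0133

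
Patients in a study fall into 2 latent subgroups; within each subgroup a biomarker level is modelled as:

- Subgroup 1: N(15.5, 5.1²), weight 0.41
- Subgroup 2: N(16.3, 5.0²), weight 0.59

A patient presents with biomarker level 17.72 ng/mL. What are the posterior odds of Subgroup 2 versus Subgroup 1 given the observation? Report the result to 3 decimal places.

Only the two components matter; the odds are (π_i f_i(x)) / (π_j f_j(x)).
Evaluate each component's likelihood at the observed value:
  L_1 = (1/(5.1·√(2π)))·exp(−(17.72−15.5)²/(2·5.1²)) = 0.078224·exp(-0.09474) = 0.0711532
  L_2 = (1/(5.0·√(2π)))·exp(−(17.72−16.3)²/(2·5.0²)) = 0.079788·exp(-0.04033) = 0.0766348
Posterior odds = (π_2·L_2) / (π_1·L_1) = (0.59·0.0766348) / (0.41·0.0711532) = 0.0452145 / 0.0291728 ≈ 1.550

1.550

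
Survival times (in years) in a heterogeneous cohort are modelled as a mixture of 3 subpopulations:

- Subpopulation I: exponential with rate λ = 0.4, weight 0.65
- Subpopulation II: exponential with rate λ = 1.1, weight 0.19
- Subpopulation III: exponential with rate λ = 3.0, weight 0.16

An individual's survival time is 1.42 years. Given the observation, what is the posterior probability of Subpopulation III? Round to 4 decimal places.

Apply Bayes' rule: the posterior for each component is proportional to its prior times its likelihood at x.
Component likelihoods at x = 1.42 years:
  L_I = 0.4·e^(−0.4·1.42) = 0.4·e^(−0.5680) = 0.226663
  L_II = 1.1·e^(−1.1·1.42) = 1.1·e^(−1.5620) = 0.230688
  L_III = 3.0·e^(−3.0·1.42) = 3.0·e^(−4.2600) = 0.0423669
Unnormalised posteriors:
  π_I·L_I = 0.65 × 0.226663 = 0.147331
  π_II·L_II = 0.19 × 0.230688 = 0.0438307
  π_III·L_III = 0.16 × 0.0423669 = 0.00677871
Sum: 0.147331 + 0.0438307 + 0.00677871 = 0.19794
So the posterior for Subpopulation III is 0.00677871 / 0.19794 ≈ 0.0342.

0.0342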